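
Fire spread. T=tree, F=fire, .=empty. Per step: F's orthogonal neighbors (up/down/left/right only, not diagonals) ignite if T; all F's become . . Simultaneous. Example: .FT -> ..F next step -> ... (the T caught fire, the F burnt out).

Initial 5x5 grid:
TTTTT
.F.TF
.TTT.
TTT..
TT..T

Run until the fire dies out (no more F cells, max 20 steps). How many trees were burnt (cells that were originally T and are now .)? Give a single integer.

Answer: 14

Derivation:
Step 1: +4 fires, +2 burnt (F count now 4)
Step 2: +6 fires, +4 burnt (F count now 6)
Step 3: +3 fires, +6 burnt (F count now 3)
Step 4: +1 fires, +3 burnt (F count now 1)
Step 5: +0 fires, +1 burnt (F count now 0)
Fire out after step 5
Initially T: 15, now '.': 24
Total burnt (originally-T cells now '.'): 14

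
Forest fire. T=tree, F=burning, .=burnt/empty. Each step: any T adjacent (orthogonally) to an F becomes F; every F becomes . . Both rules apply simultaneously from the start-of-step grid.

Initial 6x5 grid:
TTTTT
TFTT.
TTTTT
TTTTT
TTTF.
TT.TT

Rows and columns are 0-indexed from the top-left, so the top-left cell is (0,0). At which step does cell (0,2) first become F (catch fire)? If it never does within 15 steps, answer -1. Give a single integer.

Step 1: cell (0,2)='T' (+7 fires, +2 burnt)
Step 2: cell (0,2)='F' (+11 fires, +7 burnt)
  -> target ignites at step 2
Step 3: cell (0,2)='.' (+5 fires, +11 burnt)
Step 4: cell (0,2)='.' (+2 fires, +5 burnt)
Step 5: cell (0,2)='.' (+0 fires, +2 burnt)
  fire out at step 5

2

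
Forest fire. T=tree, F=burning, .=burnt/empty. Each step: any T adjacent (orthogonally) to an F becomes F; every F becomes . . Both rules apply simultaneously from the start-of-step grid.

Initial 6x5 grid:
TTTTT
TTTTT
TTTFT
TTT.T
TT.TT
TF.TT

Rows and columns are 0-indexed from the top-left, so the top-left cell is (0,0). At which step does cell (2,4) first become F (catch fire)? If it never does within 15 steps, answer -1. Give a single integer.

Step 1: cell (2,4)='F' (+5 fires, +2 burnt)
  -> target ignites at step 1
Step 2: cell (2,4)='.' (+8 fires, +5 burnt)
Step 3: cell (2,4)='.' (+6 fires, +8 burnt)
Step 4: cell (2,4)='.' (+4 fires, +6 burnt)
Step 5: cell (2,4)='.' (+2 fires, +4 burnt)
Step 6: cell (2,4)='.' (+0 fires, +2 burnt)
  fire out at step 6

1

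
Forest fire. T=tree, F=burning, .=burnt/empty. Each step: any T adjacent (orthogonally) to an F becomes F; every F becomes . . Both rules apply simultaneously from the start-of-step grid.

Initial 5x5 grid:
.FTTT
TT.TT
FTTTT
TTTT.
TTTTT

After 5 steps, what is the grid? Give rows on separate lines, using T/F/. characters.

Step 1: 5 trees catch fire, 2 burn out
  ..FTT
  FF.TT
  .FTTT
  FTTT.
  TTTTT
Step 2: 4 trees catch fire, 5 burn out
  ...FT
  ...TT
  ..FTT
  .FTT.
  FTTTT
Step 3: 5 trees catch fire, 4 burn out
  ....F
  ...FT
  ...FT
  ..FT.
  .FTTT
Step 4: 4 trees catch fire, 5 burn out
  .....
  ....F
  ....F
  ...F.
  ..FTT
Step 5: 1 trees catch fire, 4 burn out
  .....
  .....
  .....
  .....
  ...FT

.....
.....
.....
.....
...FT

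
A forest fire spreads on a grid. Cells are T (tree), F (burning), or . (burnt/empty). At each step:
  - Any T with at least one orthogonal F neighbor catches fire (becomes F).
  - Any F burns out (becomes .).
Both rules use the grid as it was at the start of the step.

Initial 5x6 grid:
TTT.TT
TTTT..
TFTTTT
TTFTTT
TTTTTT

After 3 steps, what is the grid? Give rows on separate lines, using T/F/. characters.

Step 1: 6 trees catch fire, 2 burn out
  TTT.TT
  TFTT..
  F.FTTT
  TF.FTT
  TTFTTT
Step 2: 8 trees catch fire, 6 burn out
  TFT.TT
  F.FT..
  ...FTT
  F...FT
  TF.FTT
Step 3: 7 trees catch fire, 8 burn out
  F.F.TT
  ...F..
  ....FT
  .....F
  F...FT

F.F.TT
...F..
....FT
.....F
F...FT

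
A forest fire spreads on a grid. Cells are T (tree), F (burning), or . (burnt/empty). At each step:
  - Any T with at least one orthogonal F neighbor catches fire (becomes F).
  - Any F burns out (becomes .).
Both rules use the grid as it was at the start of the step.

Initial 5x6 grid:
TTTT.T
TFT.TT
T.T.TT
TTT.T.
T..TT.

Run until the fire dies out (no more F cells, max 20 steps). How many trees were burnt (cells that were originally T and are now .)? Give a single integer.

Step 1: +3 fires, +1 burnt (F count now 3)
Step 2: +4 fires, +3 burnt (F count now 4)
Step 3: +3 fires, +4 burnt (F count now 3)
Step 4: +2 fires, +3 burnt (F count now 2)
Step 5: +0 fires, +2 burnt (F count now 0)
Fire out after step 5
Initially T: 20, now '.': 22
Total burnt (originally-T cells now '.'): 12

Answer: 12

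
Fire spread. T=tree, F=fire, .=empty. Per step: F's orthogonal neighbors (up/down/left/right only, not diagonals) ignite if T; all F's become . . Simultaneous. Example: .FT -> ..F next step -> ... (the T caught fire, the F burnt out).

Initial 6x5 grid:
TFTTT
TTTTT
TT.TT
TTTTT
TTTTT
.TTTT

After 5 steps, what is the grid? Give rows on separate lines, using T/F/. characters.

Step 1: 3 trees catch fire, 1 burn out
  F.FTT
  TFTTT
  TT.TT
  TTTTT
  TTTTT
  .TTTT
Step 2: 4 trees catch fire, 3 burn out
  ...FT
  F.FTT
  TF.TT
  TTTTT
  TTTTT
  .TTTT
Step 3: 4 trees catch fire, 4 burn out
  ....F
  ...FT
  F..TT
  TFTTT
  TTTTT
  .TTTT
Step 4: 5 trees catch fire, 4 burn out
  .....
  ....F
  ...FT
  F.FTT
  TFTTT
  .TTTT
Step 5: 5 trees catch fire, 5 burn out
  .....
  .....
  ....F
  ...FT
  F.FTT
  .FTTT

.....
.....
....F
...FT
F.FTT
.FTTT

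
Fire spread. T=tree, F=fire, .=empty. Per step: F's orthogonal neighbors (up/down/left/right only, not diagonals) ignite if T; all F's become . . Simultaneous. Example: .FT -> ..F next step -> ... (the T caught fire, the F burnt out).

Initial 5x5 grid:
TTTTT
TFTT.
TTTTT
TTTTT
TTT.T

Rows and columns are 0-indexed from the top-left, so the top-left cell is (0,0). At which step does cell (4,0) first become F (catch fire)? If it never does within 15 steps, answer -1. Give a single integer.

Step 1: cell (4,0)='T' (+4 fires, +1 burnt)
Step 2: cell (4,0)='T' (+6 fires, +4 burnt)
Step 3: cell (4,0)='T' (+5 fires, +6 burnt)
Step 4: cell (4,0)='F' (+5 fires, +5 burnt)
  -> target ignites at step 4
Step 5: cell (4,0)='.' (+1 fires, +5 burnt)
Step 6: cell (4,0)='.' (+1 fires, +1 burnt)
Step 7: cell (4,0)='.' (+0 fires, +1 burnt)
  fire out at step 7

4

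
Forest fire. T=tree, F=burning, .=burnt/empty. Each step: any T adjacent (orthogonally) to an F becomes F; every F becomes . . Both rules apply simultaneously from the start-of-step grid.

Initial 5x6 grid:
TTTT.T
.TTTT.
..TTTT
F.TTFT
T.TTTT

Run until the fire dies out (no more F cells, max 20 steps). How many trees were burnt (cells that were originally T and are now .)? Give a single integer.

Answer: 20

Derivation:
Step 1: +5 fires, +2 burnt (F count now 5)
Step 2: +6 fires, +5 burnt (F count now 6)
Step 3: +3 fires, +6 burnt (F count now 3)
Step 4: +2 fires, +3 burnt (F count now 2)
Step 5: +2 fires, +2 burnt (F count now 2)
Step 6: +1 fires, +2 burnt (F count now 1)
Step 7: +1 fires, +1 burnt (F count now 1)
Step 8: +0 fires, +1 burnt (F count now 0)
Fire out after step 8
Initially T: 21, now '.': 29
Total burnt (originally-T cells now '.'): 20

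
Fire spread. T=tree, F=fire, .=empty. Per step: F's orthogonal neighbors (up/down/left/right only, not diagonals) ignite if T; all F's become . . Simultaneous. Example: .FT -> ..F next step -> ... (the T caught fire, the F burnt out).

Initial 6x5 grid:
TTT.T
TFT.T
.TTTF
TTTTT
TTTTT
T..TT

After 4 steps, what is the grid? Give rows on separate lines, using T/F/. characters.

Step 1: 7 trees catch fire, 2 burn out
  TFT.T
  F.F.F
  .FTF.
  TTTTF
  TTTTT
  T..TT
Step 2: 7 trees catch fire, 7 burn out
  F.F.F
  .....
  ..F..
  TFTF.
  TTTTF
  T..TT
Step 3: 5 trees catch fire, 7 burn out
  .....
  .....
  .....
  F.F..
  TFTF.
  T..TF
Step 4: 3 trees catch fire, 5 burn out
  .....
  .....
  .....
  .....
  F.F..
  T..F.

.....
.....
.....
.....
F.F..
T..F.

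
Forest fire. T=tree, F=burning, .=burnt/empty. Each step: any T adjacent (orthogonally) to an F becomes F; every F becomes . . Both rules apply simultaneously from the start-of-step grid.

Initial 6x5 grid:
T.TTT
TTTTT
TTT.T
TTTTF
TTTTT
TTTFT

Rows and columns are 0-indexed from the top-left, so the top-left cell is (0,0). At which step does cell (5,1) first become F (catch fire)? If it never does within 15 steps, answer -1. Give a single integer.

Step 1: cell (5,1)='T' (+6 fires, +2 burnt)
Step 2: cell (5,1)='F' (+4 fires, +6 burnt)
  -> target ignites at step 2
Step 3: cell (5,1)='.' (+6 fires, +4 burnt)
Step 4: cell (5,1)='.' (+5 fires, +6 burnt)
Step 5: cell (5,1)='.' (+3 fires, +5 burnt)
Step 6: cell (5,1)='.' (+1 fires, +3 burnt)
Step 7: cell (5,1)='.' (+1 fires, +1 burnt)
Step 8: cell (5,1)='.' (+0 fires, +1 burnt)
  fire out at step 8

2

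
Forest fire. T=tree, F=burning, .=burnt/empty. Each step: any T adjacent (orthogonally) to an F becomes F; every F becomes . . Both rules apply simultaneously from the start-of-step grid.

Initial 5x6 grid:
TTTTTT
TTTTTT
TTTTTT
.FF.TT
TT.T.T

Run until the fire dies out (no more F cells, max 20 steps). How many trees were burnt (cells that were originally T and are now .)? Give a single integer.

Answer: 23

Derivation:
Step 1: +3 fires, +2 burnt (F count now 3)
Step 2: +5 fires, +3 burnt (F count now 5)
Step 3: +5 fires, +5 burnt (F count now 5)
Step 4: +5 fires, +5 burnt (F count now 5)
Step 5: +3 fires, +5 burnt (F count now 3)
Step 6: +2 fires, +3 burnt (F count now 2)
Step 7: +0 fires, +2 burnt (F count now 0)
Fire out after step 7
Initially T: 24, now '.': 29
Total burnt (originally-T cells now '.'): 23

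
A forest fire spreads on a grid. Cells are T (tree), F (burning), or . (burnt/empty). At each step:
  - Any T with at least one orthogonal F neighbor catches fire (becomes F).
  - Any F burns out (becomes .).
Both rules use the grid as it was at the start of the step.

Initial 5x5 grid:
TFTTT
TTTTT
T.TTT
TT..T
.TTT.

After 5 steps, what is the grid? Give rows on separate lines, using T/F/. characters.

Step 1: 3 trees catch fire, 1 burn out
  F.FTT
  TFTTT
  T.TTT
  TT..T
  .TTT.
Step 2: 3 trees catch fire, 3 burn out
  ...FT
  F.FTT
  T.TTT
  TT..T
  .TTT.
Step 3: 4 trees catch fire, 3 burn out
  ....F
  ...FT
  F.FTT
  TT..T
  .TTT.
Step 4: 3 trees catch fire, 4 burn out
  .....
  ....F
  ...FT
  FT..T
  .TTT.
Step 5: 2 trees catch fire, 3 burn out
  .....
  .....
  ....F
  .F..T
  .TTT.

.....
.....
....F
.F..T
.TTT.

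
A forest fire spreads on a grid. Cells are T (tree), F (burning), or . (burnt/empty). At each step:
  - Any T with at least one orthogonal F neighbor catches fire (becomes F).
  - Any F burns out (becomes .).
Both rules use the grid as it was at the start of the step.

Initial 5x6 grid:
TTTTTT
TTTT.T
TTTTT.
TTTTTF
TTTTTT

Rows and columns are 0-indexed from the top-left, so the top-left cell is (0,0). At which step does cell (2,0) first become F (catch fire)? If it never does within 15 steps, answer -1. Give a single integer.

Step 1: cell (2,0)='T' (+2 fires, +1 burnt)
Step 2: cell (2,0)='T' (+3 fires, +2 burnt)
Step 3: cell (2,0)='T' (+3 fires, +3 burnt)
Step 4: cell (2,0)='T' (+4 fires, +3 burnt)
Step 5: cell (2,0)='T' (+5 fires, +4 burnt)
Step 6: cell (2,0)='F' (+5 fires, +5 burnt)
  -> target ignites at step 6
Step 7: cell (2,0)='.' (+3 fires, +5 burnt)
Step 8: cell (2,0)='.' (+2 fires, +3 burnt)
Step 9: cell (2,0)='.' (+0 fires, +2 burnt)
  fire out at step 9

6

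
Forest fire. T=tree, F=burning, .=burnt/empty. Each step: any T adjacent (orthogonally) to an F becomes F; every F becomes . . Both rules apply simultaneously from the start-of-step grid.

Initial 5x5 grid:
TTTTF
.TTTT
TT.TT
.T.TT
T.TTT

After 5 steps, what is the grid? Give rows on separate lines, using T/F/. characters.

Step 1: 2 trees catch fire, 1 burn out
  TTTF.
  .TTTF
  TT.TT
  .T.TT
  T.TTT
Step 2: 3 trees catch fire, 2 burn out
  TTF..
  .TTF.
  TT.TF
  .T.TT
  T.TTT
Step 3: 4 trees catch fire, 3 burn out
  TF...
  .TF..
  TT.F.
  .T.TF
  T.TTT
Step 4: 4 trees catch fire, 4 burn out
  F....
  .F...
  TT...
  .T.F.
  T.TTF
Step 5: 2 trees catch fire, 4 burn out
  .....
  .....
  TF...
  .T...
  T.TF.

.....
.....
TF...
.T...
T.TF.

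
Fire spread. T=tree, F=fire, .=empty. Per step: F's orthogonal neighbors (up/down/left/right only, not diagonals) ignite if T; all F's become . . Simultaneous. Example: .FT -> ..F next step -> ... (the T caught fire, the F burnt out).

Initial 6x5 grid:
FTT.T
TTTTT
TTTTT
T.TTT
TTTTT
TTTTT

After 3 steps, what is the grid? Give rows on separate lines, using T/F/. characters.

Step 1: 2 trees catch fire, 1 burn out
  .FT.T
  FTTTT
  TTTTT
  T.TTT
  TTTTT
  TTTTT
Step 2: 3 trees catch fire, 2 burn out
  ..F.T
  .FTTT
  FTTTT
  T.TTT
  TTTTT
  TTTTT
Step 3: 3 trees catch fire, 3 burn out
  ....T
  ..FTT
  .FTTT
  F.TTT
  TTTTT
  TTTTT

....T
..FTT
.FTTT
F.TTT
TTTTT
TTTTT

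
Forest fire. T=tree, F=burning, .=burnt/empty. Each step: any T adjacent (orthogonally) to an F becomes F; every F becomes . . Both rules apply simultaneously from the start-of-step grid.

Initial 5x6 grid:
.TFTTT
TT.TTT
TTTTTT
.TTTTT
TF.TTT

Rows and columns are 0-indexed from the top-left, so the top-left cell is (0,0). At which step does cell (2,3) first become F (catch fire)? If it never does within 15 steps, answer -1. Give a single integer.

Step 1: cell (2,3)='T' (+4 fires, +2 burnt)
Step 2: cell (2,3)='T' (+5 fires, +4 burnt)
Step 3: cell (2,3)='F' (+7 fires, +5 burnt)
  -> target ignites at step 3
Step 4: cell (2,3)='.' (+4 fires, +7 burnt)
Step 5: cell (2,3)='.' (+3 fires, +4 burnt)
Step 6: cell (2,3)='.' (+1 fires, +3 burnt)
Step 7: cell (2,3)='.' (+0 fires, +1 burnt)
  fire out at step 7

3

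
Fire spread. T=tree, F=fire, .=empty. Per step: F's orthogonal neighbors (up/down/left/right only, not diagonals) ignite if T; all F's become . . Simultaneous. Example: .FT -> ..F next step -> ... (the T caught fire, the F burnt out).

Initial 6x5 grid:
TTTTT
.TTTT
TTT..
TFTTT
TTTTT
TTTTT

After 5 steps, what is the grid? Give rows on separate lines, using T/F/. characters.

Step 1: 4 trees catch fire, 1 burn out
  TTTTT
  .TTTT
  TFT..
  F.FTT
  TFTTT
  TTTTT
Step 2: 7 trees catch fire, 4 burn out
  TTTTT
  .FTTT
  F.F..
  ...FT
  F.FTT
  TFTTT
Step 3: 6 trees catch fire, 7 burn out
  TFTTT
  ..FTT
  .....
  ....F
  ...FT
  F.FTT
Step 4: 5 trees catch fire, 6 burn out
  F.FTT
  ...FT
  .....
  .....
  ....F
  ...FT
Step 5: 3 trees catch fire, 5 burn out
  ...FT
  ....F
  .....
  .....
  .....
  ....F

...FT
....F
.....
.....
.....
....F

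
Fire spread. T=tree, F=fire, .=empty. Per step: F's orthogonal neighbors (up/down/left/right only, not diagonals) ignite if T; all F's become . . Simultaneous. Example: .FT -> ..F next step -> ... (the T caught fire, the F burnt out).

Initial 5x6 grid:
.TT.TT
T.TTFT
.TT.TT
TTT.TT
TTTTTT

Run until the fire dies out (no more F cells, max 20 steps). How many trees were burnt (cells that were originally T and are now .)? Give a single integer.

Answer: 22

Derivation:
Step 1: +4 fires, +1 burnt (F count now 4)
Step 2: +4 fires, +4 burnt (F count now 4)
Step 3: +4 fires, +4 burnt (F count now 4)
Step 4: +5 fires, +4 burnt (F count now 5)
Step 5: +2 fires, +5 burnt (F count now 2)
Step 6: +2 fires, +2 burnt (F count now 2)
Step 7: +1 fires, +2 burnt (F count now 1)
Step 8: +0 fires, +1 burnt (F count now 0)
Fire out after step 8
Initially T: 23, now '.': 29
Total burnt (originally-T cells now '.'): 22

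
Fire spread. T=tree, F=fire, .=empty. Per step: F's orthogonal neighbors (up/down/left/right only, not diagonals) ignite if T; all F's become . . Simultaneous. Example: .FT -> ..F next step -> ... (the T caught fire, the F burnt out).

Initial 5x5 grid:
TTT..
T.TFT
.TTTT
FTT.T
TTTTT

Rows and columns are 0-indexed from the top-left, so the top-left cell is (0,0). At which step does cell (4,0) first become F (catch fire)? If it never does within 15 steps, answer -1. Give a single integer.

Step 1: cell (4,0)='F' (+5 fires, +2 burnt)
  -> target ignites at step 1
Step 2: cell (4,0)='.' (+6 fires, +5 burnt)
Step 3: cell (4,0)='.' (+3 fires, +6 burnt)
Step 4: cell (4,0)='.' (+3 fires, +3 burnt)
Step 5: cell (4,0)='.' (+1 fires, +3 burnt)
Step 6: cell (4,0)='.' (+0 fires, +1 burnt)
  fire out at step 6

1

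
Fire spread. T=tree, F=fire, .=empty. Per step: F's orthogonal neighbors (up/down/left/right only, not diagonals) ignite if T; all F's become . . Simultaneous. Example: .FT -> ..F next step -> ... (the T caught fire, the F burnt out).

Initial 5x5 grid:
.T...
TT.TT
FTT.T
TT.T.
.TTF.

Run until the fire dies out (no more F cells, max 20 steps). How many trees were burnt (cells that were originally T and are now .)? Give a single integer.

Answer: 10

Derivation:
Step 1: +5 fires, +2 burnt (F count now 5)
Step 2: +4 fires, +5 burnt (F count now 4)
Step 3: +1 fires, +4 burnt (F count now 1)
Step 4: +0 fires, +1 burnt (F count now 0)
Fire out after step 4
Initially T: 13, now '.': 22
Total burnt (originally-T cells now '.'): 10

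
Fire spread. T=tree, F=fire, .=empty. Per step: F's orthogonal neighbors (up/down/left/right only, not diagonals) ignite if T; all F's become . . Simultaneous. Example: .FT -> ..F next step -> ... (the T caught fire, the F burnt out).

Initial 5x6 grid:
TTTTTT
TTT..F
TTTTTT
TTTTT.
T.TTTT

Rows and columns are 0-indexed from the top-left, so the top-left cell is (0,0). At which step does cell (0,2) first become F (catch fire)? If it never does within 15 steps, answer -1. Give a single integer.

Step 1: cell (0,2)='T' (+2 fires, +1 burnt)
Step 2: cell (0,2)='T' (+2 fires, +2 burnt)
Step 3: cell (0,2)='T' (+3 fires, +2 burnt)
Step 4: cell (0,2)='F' (+4 fires, +3 burnt)
  -> target ignites at step 4
Step 5: cell (0,2)='.' (+6 fires, +4 burnt)
Step 6: cell (0,2)='.' (+5 fires, +6 burnt)
Step 7: cell (0,2)='.' (+2 fires, +5 burnt)
Step 8: cell (0,2)='.' (+1 fires, +2 burnt)
Step 9: cell (0,2)='.' (+0 fires, +1 burnt)
  fire out at step 9

4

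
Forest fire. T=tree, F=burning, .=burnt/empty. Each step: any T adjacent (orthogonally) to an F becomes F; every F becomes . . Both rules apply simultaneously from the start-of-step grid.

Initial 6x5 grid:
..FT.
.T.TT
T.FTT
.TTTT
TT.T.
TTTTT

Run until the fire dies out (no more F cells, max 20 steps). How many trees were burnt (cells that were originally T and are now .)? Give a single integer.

Answer: 17

Derivation:
Step 1: +3 fires, +2 burnt (F count now 3)
Step 2: +4 fires, +3 burnt (F count now 4)
Step 3: +4 fires, +4 burnt (F count now 4)
Step 4: +3 fires, +4 burnt (F count now 3)
Step 5: +3 fires, +3 burnt (F count now 3)
Step 6: +0 fires, +3 burnt (F count now 0)
Fire out after step 6
Initially T: 19, now '.': 28
Total burnt (originally-T cells now '.'): 17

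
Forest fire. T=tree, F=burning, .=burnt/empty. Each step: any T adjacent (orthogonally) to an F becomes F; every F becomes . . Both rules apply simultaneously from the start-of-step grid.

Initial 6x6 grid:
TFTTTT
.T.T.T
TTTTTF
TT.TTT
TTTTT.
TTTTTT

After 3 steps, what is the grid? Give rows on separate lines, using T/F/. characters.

Step 1: 6 trees catch fire, 2 burn out
  F.FTTT
  .F.T.F
  TTTTF.
  TT.TTF
  TTTTT.
  TTTTTT
Step 2: 5 trees catch fire, 6 burn out
  ...FTF
  ...T..
  TFTF..
  TT.TF.
  TTTTT.
  TTTTTT
Step 3: 7 trees catch fire, 5 burn out
  ....F.
  ...F..
  F.F...
  TF.F..
  TTTTF.
  TTTTTT

....F.
...F..
F.F...
TF.F..
TTTTF.
TTTTTT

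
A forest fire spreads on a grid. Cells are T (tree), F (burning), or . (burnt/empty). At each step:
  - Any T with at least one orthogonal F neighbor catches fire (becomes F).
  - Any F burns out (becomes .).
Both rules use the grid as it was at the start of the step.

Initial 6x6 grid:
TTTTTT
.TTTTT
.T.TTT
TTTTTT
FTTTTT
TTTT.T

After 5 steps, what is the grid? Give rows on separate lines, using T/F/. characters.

Step 1: 3 trees catch fire, 1 burn out
  TTTTTT
  .TTTTT
  .T.TTT
  FTTTTT
  .FTTTT
  FTTT.T
Step 2: 3 trees catch fire, 3 burn out
  TTTTTT
  .TTTTT
  .T.TTT
  .FTTTT
  ..FTTT
  .FTT.T
Step 3: 4 trees catch fire, 3 burn out
  TTTTTT
  .TTTTT
  .F.TTT
  ..FTTT
  ...FTT
  ..FT.T
Step 4: 4 trees catch fire, 4 burn out
  TTTTTT
  .FTTTT
  ...TTT
  ...FTT
  ....FT
  ...F.T
Step 5: 5 trees catch fire, 4 burn out
  TFTTTT
  ..FTTT
  ...FTT
  ....FT
  .....F
  .....T

TFTTTT
..FTTT
...FTT
....FT
.....F
.....T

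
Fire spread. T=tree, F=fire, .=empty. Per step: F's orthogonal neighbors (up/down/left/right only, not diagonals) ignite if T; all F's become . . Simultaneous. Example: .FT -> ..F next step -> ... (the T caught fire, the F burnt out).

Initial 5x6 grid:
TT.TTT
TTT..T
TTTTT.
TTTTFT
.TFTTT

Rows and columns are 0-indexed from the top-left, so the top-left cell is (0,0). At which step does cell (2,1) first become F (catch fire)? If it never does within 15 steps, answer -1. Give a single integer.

Step 1: cell (2,1)='T' (+7 fires, +2 burnt)
Step 2: cell (2,1)='T' (+4 fires, +7 burnt)
Step 3: cell (2,1)='F' (+3 fires, +4 burnt)
  -> target ignites at step 3
Step 4: cell (2,1)='.' (+2 fires, +3 burnt)
Step 5: cell (2,1)='.' (+2 fires, +2 burnt)
Step 6: cell (2,1)='.' (+1 fires, +2 burnt)
Step 7: cell (2,1)='.' (+0 fires, +1 burnt)
  fire out at step 7

3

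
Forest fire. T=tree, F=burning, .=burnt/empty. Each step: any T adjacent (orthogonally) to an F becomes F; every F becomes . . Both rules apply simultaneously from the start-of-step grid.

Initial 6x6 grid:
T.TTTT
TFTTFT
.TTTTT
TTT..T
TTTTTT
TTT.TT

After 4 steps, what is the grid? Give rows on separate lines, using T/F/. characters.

Step 1: 7 trees catch fire, 2 burn out
  T.TTFT
  F.FF.F
  .FTTFT
  TTT..T
  TTTTTT
  TTT.TT
Step 2: 8 trees catch fire, 7 burn out
  F.FF.F
  ......
  ..FF.F
  TFT..T
  TTTTTT
  TTT.TT
Step 3: 4 trees catch fire, 8 burn out
  ......
  ......
  ......
  F.F..F
  TFTTTT
  TTT.TT
Step 4: 4 trees catch fire, 4 burn out
  ......
  ......
  ......
  ......
  F.FTTF
  TFT.TT

......
......
......
......
F.FTTF
TFT.TT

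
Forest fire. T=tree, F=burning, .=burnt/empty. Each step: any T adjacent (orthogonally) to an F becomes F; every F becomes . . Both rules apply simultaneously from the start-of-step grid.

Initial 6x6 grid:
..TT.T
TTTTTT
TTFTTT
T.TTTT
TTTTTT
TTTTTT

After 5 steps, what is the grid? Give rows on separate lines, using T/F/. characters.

Step 1: 4 trees catch fire, 1 burn out
  ..TT.T
  TTFTTT
  TF.FTT
  T.FTTT
  TTTTTT
  TTTTTT
Step 2: 7 trees catch fire, 4 burn out
  ..FT.T
  TF.FTT
  F...FT
  T..FTT
  TTFTTT
  TTTTTT
Step 3: 9 trees catch fire, 7 burn out
  ...F.T
  F...FT
  .....F
  F...FT
  TF.FTT
  TTFTTT
Step 4: 6 trees catch fire, 9 burn out
  .....T
  .....F
  ......
  .....F
  F...FT
  TF.FTT
Step 5: 4 trees catch fire, 6 burn out
  .....F
  ......
  ......
  ......
  .....F
  F...FT

.....F
......
......
......
.....F
F...FT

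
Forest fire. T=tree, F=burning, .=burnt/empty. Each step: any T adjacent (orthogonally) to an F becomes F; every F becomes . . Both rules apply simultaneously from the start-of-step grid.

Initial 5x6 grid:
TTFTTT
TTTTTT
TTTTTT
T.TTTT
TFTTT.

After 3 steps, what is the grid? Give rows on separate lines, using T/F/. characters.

Step 1: 5 trees catch fire, 2 burn out
  TF.FTT
  TTFTTT
  TTTTTT
  T.TTTT
  F.FTT.
Step 2: 8 trees catch fire, 5 burn out
  F...FT
  TF.FTT
  TTFTTT
  F.FTTT
  ...FT.
Step 3: 8 trees catch fire, 8 burn out
  .....F
  F...FT
  FF.FTT
  ...FTT
  ....F.

.....F
F...FT
FF.FTT
...FTT
....F.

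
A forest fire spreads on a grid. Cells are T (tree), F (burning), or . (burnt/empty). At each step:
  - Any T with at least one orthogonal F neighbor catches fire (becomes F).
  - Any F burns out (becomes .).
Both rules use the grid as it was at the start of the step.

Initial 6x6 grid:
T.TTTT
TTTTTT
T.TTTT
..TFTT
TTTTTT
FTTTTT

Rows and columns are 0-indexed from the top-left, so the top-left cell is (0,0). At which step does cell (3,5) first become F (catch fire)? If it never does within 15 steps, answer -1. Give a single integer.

Step 1: cell (3,5)='T' (+6 fires, +2 burnt)
Step 2: cell (3,5)='F' (+9 fires, +6 burnt)
  -> target ignites at step 2
Step 3: cell (3,5)='.' (+6 fires, +9 burnt)
Step 4: cell (3,5)='.' (+5 fires, +6 burnt)
Step 5: cell (3,5)='.' (+2 fires, +5 burnt)
Step 6: cell (3,5)='.' (+2 fires, +2 burnt)
Step 7: cell (3,5)='.' (+0 fires, +2 burnt)
  fire out at step 7

2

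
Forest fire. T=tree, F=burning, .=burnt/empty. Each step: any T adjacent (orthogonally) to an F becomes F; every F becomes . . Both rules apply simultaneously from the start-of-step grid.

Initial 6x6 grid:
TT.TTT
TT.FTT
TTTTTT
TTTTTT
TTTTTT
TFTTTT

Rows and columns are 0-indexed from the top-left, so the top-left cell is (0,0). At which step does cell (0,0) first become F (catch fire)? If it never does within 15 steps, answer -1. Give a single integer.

Step 1: cell (0,0)='T' (+6 fires, +2 burnt)
Step 2: cell (0,0)='T' (+9 fires, +6 burnt)
Step 3: cell (0,0)='T' (+8 fires, +9 burnt)
Step 4: cell (0,0)='T' (+5 fires, +8 burnt)
Step 5: cell (0,0)='T' (+3 fires, +5 burnt)
Step 6: cell (0,0)='F' (+1 fires, +3 burnt)
  -> target ignites at step 6
Step 7: cell (0,0)='.' (+0 fires, +1 burnt)
  fire out at step 7

6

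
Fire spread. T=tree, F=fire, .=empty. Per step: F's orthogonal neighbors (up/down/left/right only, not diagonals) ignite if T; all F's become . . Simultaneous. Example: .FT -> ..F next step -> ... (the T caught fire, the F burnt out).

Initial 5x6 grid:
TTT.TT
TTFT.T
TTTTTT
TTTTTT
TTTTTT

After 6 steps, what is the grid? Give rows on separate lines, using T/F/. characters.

Step 1: 4 trees catch fire, 1 burn out
  TTF.TT
  TF.F.T
  TTFTTT
  TTTTTT
  TTTTTT
Step 2: 5 trees catch fire, 4 burn out
  TF..TT
  F....T
  TF.FTT
  TTFTTT
  TTTTTT
Step 3: 6 trees catch fire, 5 burn out
  F...TT
  .....T
  F...FT
  TF.FTT
  TTFTTT
Step 4: 5 trees catch fire, 6 burn out
  ....TT
  .....T
  .....F
  F...FT
  TF.FTT
Step 5: 4 trees catch fire, 5 burn out
  ....TT
  .....F
  ......
  .....F
  F...FT
Step 6: 2 trees catch fire, 4 burn out
  ....TF
  ......
  ......
  ......
  .....F

....TF
......
......
......
.....F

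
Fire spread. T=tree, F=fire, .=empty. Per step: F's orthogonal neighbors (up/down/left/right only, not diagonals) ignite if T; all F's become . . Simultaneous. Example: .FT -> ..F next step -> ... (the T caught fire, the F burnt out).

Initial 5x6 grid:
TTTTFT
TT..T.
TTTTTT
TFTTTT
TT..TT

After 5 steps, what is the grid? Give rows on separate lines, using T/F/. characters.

Step 1: 7 trees catch fire, 2 burn out
  TTTF.F
  TT..F.
  TFTTTT
  F.FTTT
  TF..TT
Step 2: 7 trees catch fire, 7 burn out
  TTF...
  TF....
  F.FTFT
  ...FTT
  F...TT
Step 3: 5 trees catch fire, 7 burn out
  TF....
  F.....
  ...F.F
  ....FT
  ....TT
Step 4: 3 trees catch fire, 5 burn out
  F.....
  ......
  ......
  .....F
  ....FT
Step 5: 1 trees catch fire, 3 burn out
  ......
  ......
  ......
  ......
  .....F

......
......
......
......
.....F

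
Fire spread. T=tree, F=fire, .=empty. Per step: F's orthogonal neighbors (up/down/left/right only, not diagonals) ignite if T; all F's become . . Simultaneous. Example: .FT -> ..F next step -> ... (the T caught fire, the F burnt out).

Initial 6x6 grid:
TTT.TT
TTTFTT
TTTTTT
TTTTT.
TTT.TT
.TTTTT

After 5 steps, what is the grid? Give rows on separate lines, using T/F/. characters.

Step 1: 3 trees catch fire, 1 burn out
  TTT.TT
  TTF.FT
  TTTFTT
  TTTTT.
  TTT.TT
  .TTTTT
Step 2: 7 trees catch fire, 3 burn out
  TTF.FT
  TF...F
  TTF.FT
  TTTFT.
  TTT.TT
  .TTTTT
Step 3: 7 trees catch fire, 7 burn out
  TF...F
  F.....
  TF...F
  TTF.F.
  TTT.TT
  .TTTTT
Step 4: 5 trees catch fire, 7 burn out
  F.....
  ......
  F.....
  TF....
  TTF.FT
  .TTTTT
Step 5: 5 trees catch fire, 5 burn out
  ......
  ......
  ......
  F.....
  TF...F
  .TFTFT

......
......
......
F.....
TF...F
.TFTFT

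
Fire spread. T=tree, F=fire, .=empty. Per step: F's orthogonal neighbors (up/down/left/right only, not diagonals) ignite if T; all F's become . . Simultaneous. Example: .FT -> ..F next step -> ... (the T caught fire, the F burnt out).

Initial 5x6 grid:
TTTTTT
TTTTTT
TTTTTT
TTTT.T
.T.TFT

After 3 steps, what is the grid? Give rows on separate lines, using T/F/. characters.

Step 1: 2 trees catch fire, 1 burn out
  TTTTTT
  TTTTTT
  TTTTTT
  TTTT.T
  .T.F.F
Step 2: 2 trees catch fire, 2 burn out
  TTTTTT
  TTTTTT
  TTTTTT
  TTTF.F
  .T....
Step 3: 3 trees catch fire, 2 burn out
  TTTTTT
  TTTTTT
  TTTFTF
  TTF...
  .T....

TTTTTT
TTTTTT
TTTFTF
TTF...
.T....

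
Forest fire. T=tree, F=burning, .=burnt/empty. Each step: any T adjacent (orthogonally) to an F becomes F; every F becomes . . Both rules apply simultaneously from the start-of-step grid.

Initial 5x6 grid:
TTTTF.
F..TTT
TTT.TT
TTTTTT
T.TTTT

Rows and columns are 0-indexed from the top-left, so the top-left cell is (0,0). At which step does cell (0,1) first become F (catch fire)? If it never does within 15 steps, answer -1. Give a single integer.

Step 1: cell (0,1)='T' (+4 fires, +2 burnt)
Step 2: cell (0,1)='F' (+7 fires, +4 burnt)
  -> target ignites at step 2
Step 3: cell (0,1)='.' (+5 fires, +7 burnt)
Step 4: cell (0,1)='.' (+4 fires, +5 burnt)
Step 5: cell (0,1)='.' (+3 fires, +4 burnt)
Step 6: cell (0,1)='.' (+0 fires, +3 burnt)
  fire out at step 6

2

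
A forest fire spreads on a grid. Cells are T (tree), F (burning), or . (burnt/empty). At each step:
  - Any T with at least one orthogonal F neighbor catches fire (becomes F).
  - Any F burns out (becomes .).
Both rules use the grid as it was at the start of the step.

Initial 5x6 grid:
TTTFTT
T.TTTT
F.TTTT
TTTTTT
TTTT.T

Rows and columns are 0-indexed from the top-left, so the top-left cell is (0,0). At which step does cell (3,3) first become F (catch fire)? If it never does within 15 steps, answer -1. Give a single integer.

Step 1: cell (3,3)='T' (+5 fires, +2 burnt)
Step 2: cell (3,3)='T' (+8 fires, +5 burnt)
Step 3: cell (3,3)='F' (+6 fires, +8 burnt)
  -> target ignites at step 3
Step 4: cell (3,3)='.' (+4 fires, +6 burnt)
Step 5: cell (3,3)='.' (+1 fires, +4 burnt)
Step 6: cell (3,3)='.' (+1 fires, +1 burnt)
Step 7: cell (3,3)='.' (+0 fires, +1 burnt)
  fire out at step 7

3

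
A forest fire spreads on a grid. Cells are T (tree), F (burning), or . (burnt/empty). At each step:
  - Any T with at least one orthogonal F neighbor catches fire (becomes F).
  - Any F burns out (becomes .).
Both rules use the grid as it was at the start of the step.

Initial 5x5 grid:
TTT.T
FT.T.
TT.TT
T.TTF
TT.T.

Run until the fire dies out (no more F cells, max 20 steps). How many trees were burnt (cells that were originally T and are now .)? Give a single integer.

Step 1: +5 fires, +2 burnt (F count now 5)
Step 2: +6 fires, +5 burnt (F count now 6)
Step 3: +3 fires, +6 burnt (F count now 3)
Step 4: +1 fires, +3 burnt (F count now 1)
Step 5: +0 fires, +1 burnt (F count now 0)
Fire out after step 5
Initially T: 16, now '.': 24
Total burnt (originally-T cells now '.'): 15

Answer: 15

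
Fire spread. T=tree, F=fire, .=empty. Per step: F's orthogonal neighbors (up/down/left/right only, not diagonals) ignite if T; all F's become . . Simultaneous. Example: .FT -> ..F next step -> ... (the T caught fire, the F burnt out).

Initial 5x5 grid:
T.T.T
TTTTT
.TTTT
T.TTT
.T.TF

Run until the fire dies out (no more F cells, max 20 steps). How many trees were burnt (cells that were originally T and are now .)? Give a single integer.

Step 1: +2 fires, +1 burnt (F count now 2)
Step 2: +2 fires, +2 burnt (F count now 2)
Step 3: +3 fires, +2 burnt (F count now 3)
Step 4: +3 fires, +3 burnt (F count now 3)
Step 5: +2 fires, +3 burnt (F count now 2)
Step 6: +2 fires, +2 burnt (F count now 2)
Step 7: +1 fires, +2 burnt (F count now 1)
Step 8: +1 fires, +1 burnt (F count now 1)
Step 9: +0 fires, +1 burnt (F count now 0)
Fire out after step 9
Initially T: 18, now '.': 23
Total burnt (originally-T cells now '.'): 16

Answer: 16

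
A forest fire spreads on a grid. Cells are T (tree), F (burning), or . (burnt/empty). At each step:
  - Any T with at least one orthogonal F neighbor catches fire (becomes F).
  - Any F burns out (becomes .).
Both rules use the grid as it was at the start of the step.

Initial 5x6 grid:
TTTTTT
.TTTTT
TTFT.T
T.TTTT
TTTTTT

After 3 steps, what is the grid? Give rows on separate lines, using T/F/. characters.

Step 1: 4 trees catch fire, 1 burn out
  TTTTTT
  .TFTTT
  TF.F.T
  T.FTTT
  TTTTTT
Step 2: 6 trees catch fire, 4 burn out
  TTFTTT
  .F.FTT
  F....T
  T..FTT
  TTFTTT
Step 3: 7 trees catch fire, 6 burn out
  TF.FTT
  ....FT
  .....T
  F...FT
  TF.FTT

TF.FTT
....FT
.....T
F...FT
TF.FTT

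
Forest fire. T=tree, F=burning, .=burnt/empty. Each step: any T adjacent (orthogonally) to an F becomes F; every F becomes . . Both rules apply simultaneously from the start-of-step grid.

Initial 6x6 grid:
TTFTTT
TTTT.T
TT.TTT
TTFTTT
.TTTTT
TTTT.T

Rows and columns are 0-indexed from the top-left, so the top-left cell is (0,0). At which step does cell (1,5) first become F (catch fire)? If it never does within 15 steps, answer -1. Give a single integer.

Step 1: cell (1,5)='T' (+6 fires, +2 burnt)
Step 2: cell (1,5)='T' (+11 fires, +6 burnt)
Step 3: cell (1,5)='T' (+8 fires, +11 burnt)
Step 4: cell (1,5)='F' (+4 fires, +8 burnt)
  -> target ignites at step 4
Step 5: cell (1,5)='.' (+1 fires, +4 burnt)
Step 6: cell (1,5)='.' (+0 fires, +1 burnt)
  fire out at step 6

4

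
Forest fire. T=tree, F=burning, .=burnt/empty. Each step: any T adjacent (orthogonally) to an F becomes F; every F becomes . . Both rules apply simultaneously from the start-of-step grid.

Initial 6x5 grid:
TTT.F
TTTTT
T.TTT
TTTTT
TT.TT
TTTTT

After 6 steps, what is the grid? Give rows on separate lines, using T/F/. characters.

Step 1: 1 trees catch fire, 1 burn out
  TTT..
  TTTTF
  T.TTT
  TTTTT
  TT.TT
  TTTTT
Step 2: 2 trees catch fire, 1 burn out
  TTT..
  TTTF.
  T.TTF
  TTTTT
  TT.TT
  TTTTT
Step 3: 3 trees catch fire, 2 burn out
  TTT..
  TTF..
  T.TF.
  TTTTF
  TT.TT
  TTTTT
Step 4: 5 trees catch fire, 3 burn out
  TTF..
  TF...
  T.F..
  TTTF.
  TT.TF
  TTTTT
Step 5: 5 trees catch fire, 5 burn out
  TF...
  F....
  T....
  TTF..
  TT.F.
  TTTTF
Step 6: 4 trees catch fire, 5 burn out
  F....
  .....
  F....
  TF...
  TT...
  TTTF.

F....
.....
F....
TF...
TT...
TTTF.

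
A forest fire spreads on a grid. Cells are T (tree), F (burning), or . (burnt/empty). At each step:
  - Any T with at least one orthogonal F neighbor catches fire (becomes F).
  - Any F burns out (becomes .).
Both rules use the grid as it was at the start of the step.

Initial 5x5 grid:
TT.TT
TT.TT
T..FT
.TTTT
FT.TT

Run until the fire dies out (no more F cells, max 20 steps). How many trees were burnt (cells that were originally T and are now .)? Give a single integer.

Answer: 12

Derivation:
Step 1: +4 fires, +2 burnt (F count now 4)
Step 2: +6 fires, +4 burnt (F count now 6)
Step 3: +2 fires, +6 burnt (F count now 2)
Step 4: +0 fires, +2 burnt (F count now 0)
Fire out after step 4
Initially T: 17, now '.': 20
Total burnt (originally-T cells now '.'): 12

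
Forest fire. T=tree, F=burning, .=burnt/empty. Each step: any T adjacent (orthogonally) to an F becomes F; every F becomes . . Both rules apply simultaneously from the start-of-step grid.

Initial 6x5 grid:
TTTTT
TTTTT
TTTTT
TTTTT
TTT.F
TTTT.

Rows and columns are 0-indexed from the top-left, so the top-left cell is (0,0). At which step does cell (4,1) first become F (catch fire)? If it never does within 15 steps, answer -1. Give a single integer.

Step 1: cell (4,1)='T' (+1 fires, +1 burnt)
Step 2: cell (4,1)='T' (+2 fires, +1 burnt)
Step 3: cell (4,1)='T' (+3 fires, +2 burnt)
Step 4: cell (4,1)='T' (+5 fires, +3 burnt)
Step 5: cell (4,1)='F' (+6 fires, +5 burnt)
  -> target ignites at step 5
Step 6: cell (4,1)='.' (+6 fires, +6 burnt)
Step 7: cell (4,1)='.' (+3 fires, +6 burnt)
Step 8: cell (4,1)='.' (+1 fires, +3 burnt)
Step 9: cell (4,1)='.' (+0 fires, +1 burnt)
  fire out at step 9

5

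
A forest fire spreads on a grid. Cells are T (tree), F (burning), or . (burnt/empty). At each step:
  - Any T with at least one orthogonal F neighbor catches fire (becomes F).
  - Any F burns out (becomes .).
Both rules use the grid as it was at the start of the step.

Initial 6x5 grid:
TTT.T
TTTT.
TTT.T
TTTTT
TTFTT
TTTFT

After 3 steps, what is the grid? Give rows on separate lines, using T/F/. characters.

Step 1: 5 trees catch fire, 2 burn out
  TTT.T
  TTTT.
  TTT.T
  TTFTT
  TF.FT
  TTF.F
Step 2: 6 trees catch fire, 5 burn out
  TTT.T
  TTTT.
  TTF.T
  TF.FT
  F...F
  TF...
Step 3: 5 trees catch fire, 6 burn out
  TTT.T
  TTFT.
  TF..T
  F...F
  .....
  F....

TTT.T
TTFT.
TF..T
F...F
.....
F....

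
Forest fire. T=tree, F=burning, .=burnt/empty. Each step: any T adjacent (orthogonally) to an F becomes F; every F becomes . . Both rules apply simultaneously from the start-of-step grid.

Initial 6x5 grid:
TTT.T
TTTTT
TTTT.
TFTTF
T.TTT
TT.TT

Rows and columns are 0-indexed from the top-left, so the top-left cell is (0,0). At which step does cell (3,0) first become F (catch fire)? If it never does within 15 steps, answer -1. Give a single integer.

Step 1: cell (3,0)='F' (+5 fires, +2 burnt)
  -> target ignites at step 1
Step 2: cell (3,0)='.' (+8 fires, +5 burnt)
Step 3: cell (3,0)='.' (+6 fires, +8 burnt)
Step 4: cell (3,0)='.' (+4 fires, +6 burnt)
Step 5: cell (3,0)='.' (+1 fires, +4 burnt)
Step 6: cell (3,0)='.' (+0 fires, +1 burnt)
  fire out at step 6

1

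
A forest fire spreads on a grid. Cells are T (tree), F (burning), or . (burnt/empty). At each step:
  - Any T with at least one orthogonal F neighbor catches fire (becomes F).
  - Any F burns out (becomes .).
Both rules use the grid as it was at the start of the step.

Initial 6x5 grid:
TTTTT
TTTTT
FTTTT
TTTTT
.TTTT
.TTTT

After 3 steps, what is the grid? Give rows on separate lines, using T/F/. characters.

Step 1: 3 trees catch fire, 1 burn out
  TTTTT
  FTTTT
  .FTTT
  FTTTT
  .TTTT
  .TTTT
Step 2: 4 trees catch fire, 3 burn out
  FTTTT
  .FTTT
  ..FTT
  .FTTT
  .TTTT
  .TTTT
Step 3: 5 trees catch fire, 4 burn out
  .FTTT
  ..FTT
  ...FT
  ..FTT
  .FTTT
  .TTTT

.FTTT
..FTT
...FT
..FTT
.FTTT
.TTTT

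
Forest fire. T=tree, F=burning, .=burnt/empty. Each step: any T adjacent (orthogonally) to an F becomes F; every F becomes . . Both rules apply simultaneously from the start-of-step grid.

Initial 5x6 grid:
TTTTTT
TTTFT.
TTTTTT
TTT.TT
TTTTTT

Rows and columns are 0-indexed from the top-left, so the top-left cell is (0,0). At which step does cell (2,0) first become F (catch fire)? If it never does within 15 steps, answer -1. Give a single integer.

Step 1: cell (2,0)='T' (+4 fires, +1 burnt)
Step 2: cell (2,0)='T' (+5 fires, +4 burnt)
Step 3: cell (2,0)='T' (+7 fires, +5 burnt)
Step 4: cell (2,0)='F' (+6 fires, +7 burnt)
  -> target ignites at step 4
Step 5: cell (2,0)='.' (+4 fires, +6 burnt)
Step 6: cell (2,0)='.' (+1 fires, +4 burnt)
Step 7: cell (2,0)='.' (+0 fires, +1 burnt)
  fire out at step 7

4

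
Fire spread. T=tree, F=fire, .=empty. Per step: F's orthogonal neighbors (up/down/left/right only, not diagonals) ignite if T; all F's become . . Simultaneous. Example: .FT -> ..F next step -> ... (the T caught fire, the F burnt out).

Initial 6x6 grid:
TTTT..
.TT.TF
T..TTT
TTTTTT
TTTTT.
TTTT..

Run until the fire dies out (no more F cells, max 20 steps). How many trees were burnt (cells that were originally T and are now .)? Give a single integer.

Answer: 20

Derivation:
Step 1: +2 fires, +1 burnt (F count now 2)
Step 2: +2 fires, +2 burnt (F count now 2)
Step 3: +2 fires, +2 burnt (F count now 2)
Step 4: +2 fires, +2 burnt (F count now 2)
Step 5: +2 fires, +2 burnt (F count now 2)
Step 6: +3 fires, +2 burnt (F count now 3)
Step 7: +3 fires, +3 burnt (F count now 3)
Step 8: +3 fires, +3 burnt (F count now 3)
Step 9: +1 fires, +3 burnt (F count now 1)
Step 10: +0 fires, +1 burnt (F count now 0)
Fire out after step 10
Initially T: 26, now '.': 30
Total burnt (originally-T cells now '.'): 20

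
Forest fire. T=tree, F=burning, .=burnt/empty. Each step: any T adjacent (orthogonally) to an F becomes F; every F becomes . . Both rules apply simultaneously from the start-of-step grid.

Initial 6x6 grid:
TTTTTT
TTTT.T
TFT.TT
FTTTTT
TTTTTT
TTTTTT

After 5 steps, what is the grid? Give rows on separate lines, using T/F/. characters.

Step 1: 5 trees catch fire, 2 burn out
  TTTTTT
  TFTT.T
  F.F.TT
  .FTTTT
  FTTTTT
  TTTTTT
Step 2: 6 trees catch fire, 5 burn out
  TFTTTT
  F.FT.T
  ....TT
  ..FTTT
  .FTTTT
  FTTTTT
Step 3: 6 trees catch fire, 6 burn out
  F.FTTT
  ...F.T
  ....TT
  ...FTT
  ..FTTT
  .FTTTT
Step 4: 4 trees catch fire, 6 burn out
  ...FTT
  .....T
  ....TT
  ....FT
  ...FTT
  ..FTTT
Step 5: 5 trees catch fire, 4 burn out
  ....FT
  .....T
  ....FT
  .....F
  ....FT
  ...FTT

....FT
.....T
....FT
.....F
....FT
...FTT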